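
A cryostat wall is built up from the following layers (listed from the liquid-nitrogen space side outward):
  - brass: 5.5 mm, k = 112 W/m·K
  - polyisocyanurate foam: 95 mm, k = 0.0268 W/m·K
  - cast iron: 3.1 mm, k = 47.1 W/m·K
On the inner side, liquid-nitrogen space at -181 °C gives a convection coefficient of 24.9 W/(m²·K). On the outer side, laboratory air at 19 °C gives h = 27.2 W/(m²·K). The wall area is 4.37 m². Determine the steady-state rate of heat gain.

Q ≈ 241 W

Series thermal resistances:
R_inner film = 1/(h_i·A) = 1/(24.9×4.37) = 0.00919 K/W
R_brass = L/(kA) = 0.0055/(112×4.37) = 1.124×10^-5 K/W
R_polyisocyanurate foam = L/(kA) = 0.095/(0.0268×4.37) = 0.8112 K/W
R_cast iron = L/(kA) = 0.0031/(47.1×4.37) = 1.506×10^-5 K/W
R_outer film = 1/(h_o·A) = 1/(27.2×4.37) = 0.008413 K/W
R_total = 0.8288 K/W
Q = ΔT / R_total = 200 / 0.8288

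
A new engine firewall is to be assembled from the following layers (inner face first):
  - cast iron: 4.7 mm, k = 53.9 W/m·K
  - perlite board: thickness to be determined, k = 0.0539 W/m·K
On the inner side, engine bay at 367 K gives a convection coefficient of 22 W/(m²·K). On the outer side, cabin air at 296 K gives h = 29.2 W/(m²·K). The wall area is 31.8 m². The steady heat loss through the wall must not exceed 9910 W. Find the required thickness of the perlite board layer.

L ≈ 7.98 mm

Model the wall as resistances in series:
R_inner film = 1/(h_i·A) = 1/(22×31.8) = 0.001429 K/W
R_cast iron = L/(kA) = 0.0047/(53.9×31.8) = 2.742×10^-6 K/W
R_outer film = 1/(h_o·A) = 1/(29.2×31.8) = 0.001077 K/W
Sum of the known resistances R_other = 0.002509 K/W
Required total resistance R_tot = ΔT/Q_allow = 71/9910 = 0.007164 K/W
R_perlite board = R_tot − R_other = 0.004655 K/W
L = R·k·A = 0.004655×0.0539×31.8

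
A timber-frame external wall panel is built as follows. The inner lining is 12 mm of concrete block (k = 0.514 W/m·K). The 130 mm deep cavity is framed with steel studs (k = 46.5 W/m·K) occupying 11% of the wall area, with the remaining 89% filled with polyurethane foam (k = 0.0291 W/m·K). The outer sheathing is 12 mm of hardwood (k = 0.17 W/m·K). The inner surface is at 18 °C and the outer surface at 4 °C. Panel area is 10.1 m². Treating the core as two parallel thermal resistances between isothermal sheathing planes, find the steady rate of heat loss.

Sheathing layers in series; stud and cavity paths in parallel between them.
R_inner = 0.012/(0.514×10.1) = 0.002312 K/W
R_stud  = 0.13/(46.5×0.11×10.1) = 0.002516 K/W
R_cav   = 0.13/(0.0291×0.89×10.1) = 0.497 K/W
1/R_core = 1/R_stud + 1/R_cav → R_core = 0.002504 K/W
R_outer = 0.012/(0.17×10.1) = 0.006989 K/W
R_total = 0.0118 K/W
Q = ΔT/R_total = 14/0.0118

Q ≈ 1190 W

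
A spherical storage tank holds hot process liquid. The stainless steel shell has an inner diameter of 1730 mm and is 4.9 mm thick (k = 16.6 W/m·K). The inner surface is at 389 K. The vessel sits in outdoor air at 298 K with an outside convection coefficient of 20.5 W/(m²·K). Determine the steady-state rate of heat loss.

Each spherical layer contributes R = (1/r_i − 1/r_o)/(4πk):
R_stainless steel shell = (1/0.865 − 1/0.8699)/(4π×16.6) = 3.122×10^-5 K/W
R_outer film = 1/(h·4πr_o²) = 1/(20.5×4π×0.8699²) = 0.00513 K/W
R_total = 0.005161 K/W
Q = ΔT/R_total = 91/0.005161

Q ≈ 17600 W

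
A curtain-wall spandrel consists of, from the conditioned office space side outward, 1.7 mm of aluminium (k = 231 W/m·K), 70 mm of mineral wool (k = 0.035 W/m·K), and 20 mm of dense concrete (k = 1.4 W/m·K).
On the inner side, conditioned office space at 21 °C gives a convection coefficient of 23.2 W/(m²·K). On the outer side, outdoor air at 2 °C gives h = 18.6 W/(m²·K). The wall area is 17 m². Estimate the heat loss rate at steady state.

Model the wall as resistances in series:
R_inner film = 1/(h_i·A) = 1/(23.2×17) = 0.002535 K/W
R_aluminium = L/(kA) = 0.0017/(231×17) = 4.329×10^-7 K/W
R_mineral wool = L/(kA) = 0.07/(0.035×17) = 0.1176 K/W
R_dense concrete = L/(kA) = 0.02/(1.4×17) = 8.403×10^-4 K/W
R_outer film = 1/(h_o·A) = 1/(18.6×17) = 0.003163 K/W
R_total = 0.1242 K/W
Q = ΔT / R_total = 19 / 0.1242

Q ≈ 153 W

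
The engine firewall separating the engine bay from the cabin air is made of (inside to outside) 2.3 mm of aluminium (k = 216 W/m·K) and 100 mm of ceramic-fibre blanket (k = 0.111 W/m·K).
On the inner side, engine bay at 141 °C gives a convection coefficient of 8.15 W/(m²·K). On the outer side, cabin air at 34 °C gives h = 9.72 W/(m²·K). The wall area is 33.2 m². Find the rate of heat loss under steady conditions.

Treating each layer as a thermal resistance in series:
R_inner film = 1/(h_i·A) = 1/(8.15×33.2) = 0.003696 K/W
R_aluminium = L/(kA) = 0.0023/(216×33.2) = 3.207×10^-7 K/W
R_ceramic-fibre blanket = L/(kA) = 0.1/(0.111×33.2) = 0.02714 K/W
R_outer film = 1/(h_o·A) = 1/(9.72×33.2) = 0.003099 K/W
R_total = 0.03393 K/W
Q = ΔT / R_total = 107 / 0.03393

Q ≈ 3150 W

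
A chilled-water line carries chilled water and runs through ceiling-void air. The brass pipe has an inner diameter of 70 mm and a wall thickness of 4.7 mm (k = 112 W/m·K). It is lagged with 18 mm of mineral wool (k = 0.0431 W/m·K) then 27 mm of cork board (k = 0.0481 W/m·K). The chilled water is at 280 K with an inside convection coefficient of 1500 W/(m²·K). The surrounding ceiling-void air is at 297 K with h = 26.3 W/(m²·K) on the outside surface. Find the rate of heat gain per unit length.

For a radial system each layer contributes R = ln(r_out/r_in)/(2πkL); films add R = 1/(hA).
R_inner film = 1/(h_i·2πr₁L) = 1/(1500×2π×0.035×1) = 0.003032 K/W
R_brass pipe wall = ln(39.7/35)/(2π×112×1) = 1.791×10^-4 K/W
R_mineral wool = ln(57.7/39.7)/(2π×0.0431×1) = 1.381 K/W
R_cork board = ln(84.7/57.7)/(2π×0.0481×1) = 1.27 K/W
R_outer film = 1/(h_o·2πr_oL) = 1/(26.3×2π×0.0847×1) = 0.07145 K/W
R_total = 2.726 K/W
Q = ΔT/R_total = 17/2.726

q′ ≈ 6.24 W/m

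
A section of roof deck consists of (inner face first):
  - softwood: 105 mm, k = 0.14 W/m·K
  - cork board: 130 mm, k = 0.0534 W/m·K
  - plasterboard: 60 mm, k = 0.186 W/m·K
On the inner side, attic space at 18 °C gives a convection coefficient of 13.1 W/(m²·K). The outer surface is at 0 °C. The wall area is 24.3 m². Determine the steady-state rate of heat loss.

Series thermal resistances:
R_inner film = 1/(h_i·A) = 1/(13.1×24.3) = 0.003141 K/W
R_softwood = L/(kA) = 0.105/(0.14×24.3) = 0.03086 K/W
R_cork board = L/(kA) = 0.13/(0.0534×24.3) = 0.1002 K/W
R_plasterboard = L/(kA) = 0.06/(0.186×24.3) = 0.01327 K/W
R_total = 0.1475 K/W
Q = ΔT / R_total = 18 / 0.1475

Q ≈ 122 W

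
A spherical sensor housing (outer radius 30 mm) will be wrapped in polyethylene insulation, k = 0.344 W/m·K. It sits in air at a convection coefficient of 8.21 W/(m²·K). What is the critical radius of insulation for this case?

For a sphere r_cr = 2k/h = 2×0.344/8.21
r_cr = 83.8 mm; since the bare radius (30 mm) is below r_cr, adding a thin layer of insulation will *increase* heat loss.

r_cr ≈ 83.8 mm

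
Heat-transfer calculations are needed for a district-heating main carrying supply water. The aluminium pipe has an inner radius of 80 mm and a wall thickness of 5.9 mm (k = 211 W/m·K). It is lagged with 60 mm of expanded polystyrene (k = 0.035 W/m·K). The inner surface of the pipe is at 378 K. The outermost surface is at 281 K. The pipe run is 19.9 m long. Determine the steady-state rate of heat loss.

Radial resistances (cylindrical: R_cond = ln(r_o/r_i)/(2πkL), R_conv = 1/(h·2πrL)):
R_aluminium pipe wall = ln(85.9/80)/(2π×211×19.9) = 2.697×10^-6 K/W
R_expanded polystyrene = ln(145.9/85.9)/(2π×0.035×19.9) = 0.121 K/W
R_total = 0.1211 K/W
Q = ΔT/R_total = 97/0.1211

Q ≈ 801 W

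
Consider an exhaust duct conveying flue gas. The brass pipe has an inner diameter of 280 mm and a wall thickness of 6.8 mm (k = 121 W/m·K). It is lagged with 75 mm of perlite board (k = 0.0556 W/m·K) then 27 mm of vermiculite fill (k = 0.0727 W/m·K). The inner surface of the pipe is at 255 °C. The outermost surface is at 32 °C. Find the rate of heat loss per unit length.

Per-layer cylindrical resistances, series-summed:
R_brass pipe wall = ln(146.8/140)/(2π×121×1) = 6.238×10^-5 K/W
R_perlite board = ln(221.8/146.8)/(2π×0.0556×1) = 1.181 K/W
R_vermiculite fill = ln(248.8/221.8)/(2π×0.0727×1) = 0.2515 K/W
R_total = 1.433 K/W
Q = ΔT/R_total = 223/1.433

q′ ≈ 156 W/m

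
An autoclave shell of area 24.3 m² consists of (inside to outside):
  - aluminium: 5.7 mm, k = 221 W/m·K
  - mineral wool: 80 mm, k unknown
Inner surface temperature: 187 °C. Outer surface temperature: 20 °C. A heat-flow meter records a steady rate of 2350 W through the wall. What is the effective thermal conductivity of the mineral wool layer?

k ≈ 0.0463 W/(m·K)

Treating each layer as a thermal resistance in series:
R_aluminium = L/(kA) = 0.0057/(221×24.3) = 1.061×10^-6 K/W
Sum of known resistances R_other = 1.061×10^-6 K/W
Total R = ΔT/Q = 167/2350 = 0.07106 K/W
R_mineral wool = R_total − R_other = 0.07106 K/W
k = L/(R·A) = 0.08/(0.07106×24.3)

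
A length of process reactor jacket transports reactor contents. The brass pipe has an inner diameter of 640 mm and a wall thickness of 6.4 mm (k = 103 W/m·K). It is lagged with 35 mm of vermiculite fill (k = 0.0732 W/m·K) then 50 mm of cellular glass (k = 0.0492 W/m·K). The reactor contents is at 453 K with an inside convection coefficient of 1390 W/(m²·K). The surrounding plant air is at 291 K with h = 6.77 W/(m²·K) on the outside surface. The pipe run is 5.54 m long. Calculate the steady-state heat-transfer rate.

Q ≈ 1290 W

Cylindrical conduction, so R = ln(r₂/r₁)/(2πkL) per layer, in series:
R_inner film = 1/(h_i·2πr₁L) = 1/(1390×2π×0.32×5.54) = 6.459×10^-5 K/W
R_brass pipe wall = ln(326.4/320)/(2π×103×5.54) = 5.523×10^-6 K/W
R_vermiculite fill = ln(361.4/326.4)/(2π×0.0732×5.54) = 0.03998 K/W
R_cellular glass = ln(411.4/361.4)/(2π×0.0492×5.54) = 0.07566 K/W
R_outer film = 1/(h_o·2πr_oL) = 1/(6.77×2π×0.4114×5.54) = 0.01031 K/W
R_total = 0.126 K/W
Q = ΔT/R_total = 162/0.126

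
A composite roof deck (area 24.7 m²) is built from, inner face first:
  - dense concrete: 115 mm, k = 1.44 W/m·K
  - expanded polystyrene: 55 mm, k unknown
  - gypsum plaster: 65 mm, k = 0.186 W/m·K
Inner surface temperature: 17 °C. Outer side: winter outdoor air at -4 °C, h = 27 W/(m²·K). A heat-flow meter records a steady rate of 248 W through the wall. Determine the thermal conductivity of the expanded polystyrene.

Using the resistance-network approach (series):
R_dense concrete = L/(kA) = 0.115/(1.44×24.7) = 0.003233 K/W
R_gypsum plaster = L/(kA) = 0.065/(0.186×24.7) = 0.01415 K/W
R_outer film = 1/(h_o·A) = 1/(27×24.7) = 0.001499 K/W
Sum of known resistances R_other = 0.01888 K/W
Total R = ΔT/Q = 21/248 = 0.08468 K/W
R_expanded polystyrene = R_total − R_other = 0.0658 K/W
k = L/(R·A) = 0.055/(0.0658×24.7)

k ≈ 0.0338 W/(m·K)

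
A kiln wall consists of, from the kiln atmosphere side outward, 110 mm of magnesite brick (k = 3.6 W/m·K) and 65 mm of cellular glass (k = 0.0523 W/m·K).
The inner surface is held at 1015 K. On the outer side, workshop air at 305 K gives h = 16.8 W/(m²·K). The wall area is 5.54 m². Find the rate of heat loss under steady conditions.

Using the resistance-network approach (series):
R_magnesite brick = L/(kA) = 0.11/(3.6×5.54) = 0.005515 K/W
R_cellular glass = L/(kA) = 0.065/(0.0523×5.54) = 0.2243 K/W
R_outer film = 1/(h_o·A) = 1/(16.8×5.54) = 0.01074 K/W
R_total = 0.2406 K/W
Q = ΔT / R_total = 710 / 0.2406

Q ≈ 2950 W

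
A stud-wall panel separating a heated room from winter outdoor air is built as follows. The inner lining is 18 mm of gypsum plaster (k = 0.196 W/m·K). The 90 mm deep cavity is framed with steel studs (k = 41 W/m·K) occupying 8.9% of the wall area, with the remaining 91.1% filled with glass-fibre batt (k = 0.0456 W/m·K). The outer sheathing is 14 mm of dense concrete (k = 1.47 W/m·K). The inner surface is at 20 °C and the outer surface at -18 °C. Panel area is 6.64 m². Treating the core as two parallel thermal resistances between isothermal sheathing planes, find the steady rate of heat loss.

Q ≈ 2010 W

Sheathing layers in series; stud and cavity paths in parallel between them.
R_inner = 0.018/(0.196×6.64) = 0.01383 K/W
R_stud  = 0.09/(41×0.089×6.64) = 0.003715 K/W
R_cav   = 0.09/(0.0456×0.911×6.64) = 0.3263 K/W
1/R_core = 1/R_stud + 1/R_cav → R_core = 0.003673 K/W
R_outer = 0.014/(1.47×6.64) = 0.001434 K/W
R_total = 0.01894 K/W
Q = ΔT/R_total = 38/0.01894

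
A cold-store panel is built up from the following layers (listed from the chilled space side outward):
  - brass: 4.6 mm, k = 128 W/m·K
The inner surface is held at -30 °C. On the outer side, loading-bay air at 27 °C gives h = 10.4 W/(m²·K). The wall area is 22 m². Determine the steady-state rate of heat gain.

Q ≈ 13000 W

Model the wall as resistances in series:
R_brass = L/(kA) = 0.0046/(128×22) = 1.634×10^-6 K/W
R_outer film = 1/(h_o·A) = 1/(10.4×22) = 0.004371 K/W
R_total = 0.004372 K/W
Q = ΔT / R_total = 57 / 0.004372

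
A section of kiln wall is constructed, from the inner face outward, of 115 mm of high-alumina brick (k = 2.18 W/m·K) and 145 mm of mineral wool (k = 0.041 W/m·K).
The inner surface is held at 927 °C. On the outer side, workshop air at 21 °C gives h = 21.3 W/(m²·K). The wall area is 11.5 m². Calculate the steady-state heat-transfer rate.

Thermal resistances in series:
R_high-alumina brick = L/(kA) = 0.115/(2.18×11.5) = 0.004587 K/W
R_mineral wool = L/(kA) = 0.145/(0.041×11.5) = 0.3075 K/W
R_outer film = 1/(h_o·A) = 1/(21.3×11.5) = 0.004082 K/W
R_total = 0.3162 K/W
Q = ΔT / R_total = 906 / 0.3162

Q ≈ 2870 W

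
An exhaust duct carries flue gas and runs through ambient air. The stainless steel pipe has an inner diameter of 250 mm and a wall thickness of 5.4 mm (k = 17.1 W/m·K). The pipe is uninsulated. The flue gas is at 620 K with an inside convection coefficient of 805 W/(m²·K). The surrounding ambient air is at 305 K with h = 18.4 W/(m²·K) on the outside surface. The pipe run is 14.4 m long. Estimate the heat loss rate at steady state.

For a radial system each layer contributes R = ln(r_out/r_in)/(2πkL); films add R = 1/(hA).
R_inner film = 1/(h_i·2πr₁L) = 1/(805×2π×0.125×14.4) = 1.098×10^-4 K/W
R_stainless steel pipe wall = ln(130.4/125)/(2π×17.1×14.4) = 2.734×10^-5 K/W
R_outer film = 1/(h_o·2πr_oL) = 1/(18.4×2π×0.1304×14.4) = 0.004606 K/W
R_total = 0.004744 K/W
Q = ΔT/R_total = 315/0.004744

Q ≈ 66400 W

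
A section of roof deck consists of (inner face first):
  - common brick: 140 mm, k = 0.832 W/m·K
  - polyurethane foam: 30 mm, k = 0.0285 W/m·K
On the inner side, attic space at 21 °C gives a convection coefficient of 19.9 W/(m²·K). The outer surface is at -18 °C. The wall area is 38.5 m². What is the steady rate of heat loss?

Thermal resistances in series:
R_inner film = 1/(h_i·A) = 1/(19.9×38.5) = 0.001305 K/W
R_common brick = L/(kA) = 0.14/(0.832×38.5) = 0.004371 K/W
R_polyurethane foam = L/(kA) = 0.03/(0.0285×38.5) = 0.02734 K/W
R_total = 0.03302 K/W
Q = ΔT / R_total = 39 / 0.03302

Q ≈ 1180 W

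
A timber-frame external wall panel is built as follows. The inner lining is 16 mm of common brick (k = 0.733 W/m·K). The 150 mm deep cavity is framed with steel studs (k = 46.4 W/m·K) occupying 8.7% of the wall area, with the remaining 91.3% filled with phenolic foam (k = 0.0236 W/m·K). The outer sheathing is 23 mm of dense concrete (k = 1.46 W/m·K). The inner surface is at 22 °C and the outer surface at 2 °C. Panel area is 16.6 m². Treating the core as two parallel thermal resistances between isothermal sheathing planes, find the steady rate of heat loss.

Q ≈ 4450 W

Sheathing layers in series; stud and cavity paths in parallel between them.
R_inner = 0.016/(0.733×16.6) = 0.001315 K/W
R_stud  = 0.15/(46.4×0.087×16.6) = 0.002238 K/W
R_cav   = 0.15/(0.0236×0.913×16.6) = 0.4194 K/W
1/R_core = 1/R_stud + 1/R_cav → R_core = 0.002227 K/W
R_outer = 0.023/(1.46×16.6) = 9.49×10^-4 K/W
R_total = 0.004491 K/W
Q = ΔT/R_total = 20/0.004491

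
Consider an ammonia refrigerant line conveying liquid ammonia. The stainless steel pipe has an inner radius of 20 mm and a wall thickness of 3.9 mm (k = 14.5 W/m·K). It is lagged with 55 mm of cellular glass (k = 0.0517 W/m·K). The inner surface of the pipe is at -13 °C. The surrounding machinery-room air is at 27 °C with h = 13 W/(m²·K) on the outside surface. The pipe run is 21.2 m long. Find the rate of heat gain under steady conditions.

Radial resistances (cylindrical: R_cond = ln(r_o/r_i)/(2πkL), R_conv = 1/(h·2πrL)):
R_stainless steel pipe wall = ln(23.9/20)/(2π×14.5×21.2) = 9.223×10^-5 K/W
R_cellular glass = ln(78.9/23.9)/(2π×0.0517×21.2) = 0.1734 K/W
R_outer film = 1/(h_o·2πr_oL) = 1/(13×2π×0.0789×21.2) = 0.007319 K/W
R_total = 0.1808 K/W
Q = ΔT/R_total = 40/0.1808

Q ≈ 221 W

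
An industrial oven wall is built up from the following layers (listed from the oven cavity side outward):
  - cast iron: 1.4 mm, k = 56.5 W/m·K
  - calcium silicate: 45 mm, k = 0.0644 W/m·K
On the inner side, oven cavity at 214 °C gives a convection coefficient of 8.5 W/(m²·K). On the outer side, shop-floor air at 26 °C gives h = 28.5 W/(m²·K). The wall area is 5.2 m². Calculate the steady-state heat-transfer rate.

Q ≈ 1150 W

Treating each layer as a thermal resistance in series:
R_inner film = 1/(h_i·A) = 1/(8.5×5.2) = 0.02262 K/W
R_cast iron = L/(kA) = 0.0014/(56.5×5.2) = 4.765×10^-6 K/W
R_calcium silicate = L/(kA) = 0.045/(0.0644×5.2) = 0.1344 K/W
R_outer film = 1/(h_o·A) = 1/(28.5×5.2) = 0.006748 K/W
R_total = 0.1638 K/W
Q = ΔT / R_total = 188 / 0.1638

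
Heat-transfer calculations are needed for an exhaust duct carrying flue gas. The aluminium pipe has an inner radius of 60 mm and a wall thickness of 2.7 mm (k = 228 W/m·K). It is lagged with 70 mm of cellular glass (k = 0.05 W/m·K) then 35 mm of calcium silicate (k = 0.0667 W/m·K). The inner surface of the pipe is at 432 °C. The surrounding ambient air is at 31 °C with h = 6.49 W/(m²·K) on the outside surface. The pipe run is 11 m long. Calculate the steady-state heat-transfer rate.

Q ≈ 1430 W

Per-layer cylindrical resistances, series-summed:
R_aluminium pipe wall = ln(62.7/60)/(2π×228×11) = 2.793×10^-6 K/W
R_cellular glass = ln(132.7/62.7)/(2π×0.05×11) = 0.217 K/W
R_calcium silicate = ln(167.7/132.7)/(2π×0.0667×11) = 0.05078 K/W
R_outer film = 1/(h_o·2πr_oL) = 1/(6.49×2π×0.1677×11) = 0.01329 K/W
R_total = 0.281 K/W
Q = ΔT/R_total = 401/0.281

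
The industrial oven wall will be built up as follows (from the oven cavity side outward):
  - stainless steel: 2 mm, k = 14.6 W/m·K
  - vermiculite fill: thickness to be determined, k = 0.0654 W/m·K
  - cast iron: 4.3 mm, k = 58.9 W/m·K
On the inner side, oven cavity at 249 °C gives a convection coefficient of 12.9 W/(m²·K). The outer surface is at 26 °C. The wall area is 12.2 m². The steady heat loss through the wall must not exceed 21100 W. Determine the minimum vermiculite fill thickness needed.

Model the wall as resistances in series:
R_inner film = 1/(h_i·A) = 1/(12.9×12.2) = 0.006354 K/W
R_stainless steel = L/(kA) = 0.002/(14.6×12.2) = 1.123×10^-5 K/W
R_cast iron = L/(kA) = 0.0043/(58.9×12.2) = 5.984×10^-6 K/W
Sum of the known resistances R_other = 0.006371 K/W
Required total resistance R_tot = ΔT/Q_allow = 223/21100 = 0.01057 K/W
R_vermiculite fill = R_tot − R_other = 0.004197 K/W
L = R·k·A = 0.004197×0.0654×12.2

L ≈ 3.35 mm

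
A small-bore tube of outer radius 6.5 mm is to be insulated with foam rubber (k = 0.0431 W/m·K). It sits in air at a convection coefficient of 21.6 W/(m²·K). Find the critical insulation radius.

r_cr ≈ 2 mm

For a cylinder r_cr = k/h = 0.0431/21.6
r_cr = 2 mm; since the bare radius (6.5 mm) is above r_cr, any added insulation will reduce heat loss.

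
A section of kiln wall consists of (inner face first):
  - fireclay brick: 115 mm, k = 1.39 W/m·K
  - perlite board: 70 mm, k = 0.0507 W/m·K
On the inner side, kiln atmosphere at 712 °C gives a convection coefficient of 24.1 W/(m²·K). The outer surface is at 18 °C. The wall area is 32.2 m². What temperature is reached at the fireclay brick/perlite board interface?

T ≈ 655 °C

Thermal resistances in series:
R_inner film = 1/(h_i·A) = 1/(24.1×32.2) = 0.001289 K/W
R_fireclay brick = L/(kA) = 0.115/(1.39×32.2) = 0.002569 K/W
R_perlite board = L/(kA) = 0.07/(0.0507×32.2) = 0.04288 K/W
R_total = 0.04674 K/W;  Q = ΔT/R_total = 694/0.04674 = 14850 W
T_interface = T_inner − Q·ΣR(inner→interface) = 712 − 14800×0.003858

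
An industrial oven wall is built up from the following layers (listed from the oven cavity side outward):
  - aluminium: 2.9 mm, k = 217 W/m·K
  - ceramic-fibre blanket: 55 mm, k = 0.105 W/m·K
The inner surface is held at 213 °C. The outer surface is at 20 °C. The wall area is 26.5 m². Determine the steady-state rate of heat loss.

Model the wall as resistances in series:
R_aluminium = L/(kA) = 0.0029/(217×26.5) = 5.043×10^-7 K/W
R_ceramic-fibre blanket = L/(kA) = 0.055/(0.105×26.5) = 0.01977 K/W
R_total = 0.01977 K/W
Q = ΔT / R_total = 193 / 0.01977

Q ≈ 9760 W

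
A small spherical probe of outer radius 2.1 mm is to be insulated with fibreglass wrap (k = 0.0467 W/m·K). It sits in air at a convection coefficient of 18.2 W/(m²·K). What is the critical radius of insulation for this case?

For a sphere r_cr = 2k/h = 2×0.0467/18.2
r_cr = 5.13 mm; since the bare radius (2.1 mm) is below r_cr, adding a thin layer of insulation will *increase* heat loss.

r_cr ≈ 5.13 mm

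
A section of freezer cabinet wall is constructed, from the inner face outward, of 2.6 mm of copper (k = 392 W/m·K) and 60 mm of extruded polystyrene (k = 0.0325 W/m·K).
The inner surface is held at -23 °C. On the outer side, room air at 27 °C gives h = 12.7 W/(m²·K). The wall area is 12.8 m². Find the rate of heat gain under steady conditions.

Q ≈ 332 W

Using the resistance-network approach (series):
R_copper = L/(kA) = 0.0026/(392×12.8) = 5.182×10^-7 K/W
R_extruded polystyrene = L/(kA) = 0.06/(0.0325×12.8) = 0.1442 K/W
R_outer film = 1/(h_o·A) = 1/(12.7×12.8) = 0.006152 K/W
R_total = 0.1504 K/W
Q = ΔT / R_total = 50 / 0.1504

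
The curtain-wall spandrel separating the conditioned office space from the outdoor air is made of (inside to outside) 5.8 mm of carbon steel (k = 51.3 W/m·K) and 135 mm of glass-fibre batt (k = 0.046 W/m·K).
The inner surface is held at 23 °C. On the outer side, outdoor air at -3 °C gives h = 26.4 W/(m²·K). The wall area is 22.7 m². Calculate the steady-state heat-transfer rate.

Q ≈ 199 W

Using the resistance-network approach (series):
R_carbon steel = L/(kA) = 0.0058/(51.3×22.7) = 4.981×10^-6 K/W
R_glass-fibre batt = L/(kA) = 0.135/(0.046×22.7) = 0.1293 K/W
R_outer film = 1/(h_o·A) = 1/(26.4×22.7) = 0.001669 K/W
R_total = 0.131 K/W
Q = ΔT / R_total = 26 / 0.131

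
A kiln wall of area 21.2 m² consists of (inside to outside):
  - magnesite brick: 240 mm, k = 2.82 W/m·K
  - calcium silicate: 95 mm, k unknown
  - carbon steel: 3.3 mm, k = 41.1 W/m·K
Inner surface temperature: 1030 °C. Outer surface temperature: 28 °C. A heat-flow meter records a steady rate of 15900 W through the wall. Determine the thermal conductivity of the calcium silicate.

Model the wall as resistances in series:
R_magnesite brick = L/(kA) = 0.24/(2.82×21.2) = 0.004014 K/W
R_carbon steel = L/(kA) = 0.0033/(41.1×21.2) = 3.787×10^-6 K/W
Sum of known resistances R_other = 0.004018 K/W
Total R = ΔT/Q = 1002/15900 = 0.06302 K/W
R_calcium silicate = R_total − R_other = 0.059 K/W
k = L/(R·A) = 0.095/(0.059×21.2)

k ≈ 0.076 W/(m·K)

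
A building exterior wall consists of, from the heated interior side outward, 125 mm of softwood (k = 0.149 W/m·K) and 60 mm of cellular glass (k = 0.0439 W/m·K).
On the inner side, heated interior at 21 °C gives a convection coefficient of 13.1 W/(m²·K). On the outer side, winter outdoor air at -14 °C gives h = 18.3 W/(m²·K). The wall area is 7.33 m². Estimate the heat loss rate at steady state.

Series thermal resistances:
R_inner film = 1/(h_i·A) = 1/(13.1×7.33) = 0.01041 K/W
R_softwood = L/(kA) = 0.125/(0.149×7.33) = 0.1145 K/W
R_cellular glass = L/(kA) = 0.06/(0.0439×7.33) = 0.1865 K/W
R_outer film = 1/(h_o·A) = 1/(18.3×7.33) = 0.007455 K/W
R_total = 0.3188 K/W
Q = ΔT / R_total = 35 / 0.3188

Q ≈ 110 W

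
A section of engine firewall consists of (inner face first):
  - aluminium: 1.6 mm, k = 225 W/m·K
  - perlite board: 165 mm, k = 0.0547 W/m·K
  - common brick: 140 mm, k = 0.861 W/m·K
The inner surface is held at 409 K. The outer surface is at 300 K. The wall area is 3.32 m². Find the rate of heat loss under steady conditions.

Using the resistance-network approach (series):
R_aluminium = L/(kA) = 0.0016/(225×3.32) = 2.142×10^-6 K/W
R_perlite board = L/(kA) = 0.165/(0.0547×3.32) = 0.9086 K/W
R_common brick = L/(kA) = 0.14/(0.861×3.32) = 0.04898 K/W
R_total = 0.9575 K/W
Q = ΔT / R_total = 109 / 0.9575

Q ≈ 114 W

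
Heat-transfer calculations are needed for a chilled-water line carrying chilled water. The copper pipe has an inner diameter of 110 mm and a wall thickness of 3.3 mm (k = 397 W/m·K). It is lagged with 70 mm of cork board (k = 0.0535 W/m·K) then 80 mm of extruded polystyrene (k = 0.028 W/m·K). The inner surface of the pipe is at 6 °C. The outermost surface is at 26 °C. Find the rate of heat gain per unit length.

q′ ≈ 3.92 W/m

Cylindrical conduction, so R = ln(r₂/r₁)/(2πkL) per layer, in series:
R_copper pipe wall = ln(58.3/55)/(2π×397×1) = 2.336×10^-5 K/W
R_cork board = ln(128.3/58.3)/(2π×0.0535×1) = 2.346 K/W
R_extruded polystyrene = ln(208.3/128.3)/(2π×0.028×1) = 2.755 K/W
R_total = 5.101 K/W
Q = ΔT/R_total = 20/5.101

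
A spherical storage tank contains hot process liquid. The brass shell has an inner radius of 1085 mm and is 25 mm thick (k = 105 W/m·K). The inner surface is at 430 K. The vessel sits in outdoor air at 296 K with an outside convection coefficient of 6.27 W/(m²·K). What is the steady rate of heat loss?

Each spherical layer contributes R = (1/r_i − 1/r_o)/(4πk):
R_brass shell = (1/1.085 − 1/1.11)/(4π×105) = 1.573×10^-5 K/W
R_outer film = 1/(h·4πr_o²) = 1/(6.27×4π×1.11²) = 0.0103 K/W
R_total = 0.01032 K/W
Q = ΔT/R_total = 134/0.01032

Q ≈ 13000 W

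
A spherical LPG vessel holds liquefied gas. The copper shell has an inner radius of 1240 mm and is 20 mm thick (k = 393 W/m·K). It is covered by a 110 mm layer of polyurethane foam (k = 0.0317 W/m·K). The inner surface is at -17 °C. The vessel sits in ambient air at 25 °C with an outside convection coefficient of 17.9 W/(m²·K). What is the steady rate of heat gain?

Each spherical layer contributes R = (1/r_i − 1/r_o)/(4πk):
R_copper shell = (1/1.24 − 1/1.26)/(4π×393) = 2.592×10^-6 K/W
R_polyurethane foam = (1/1.26 − 1/1.37)/(4π×0.0317) = 0.16 K/W
R_outer film = 1/(h·4πr_o²) = 1/(17.9×4π×1.37²) = 0.002369 K/W
R_total = 0.1623 K/W
Q = ΔT/R_total = 42/0.1623

Q ≈ 259 W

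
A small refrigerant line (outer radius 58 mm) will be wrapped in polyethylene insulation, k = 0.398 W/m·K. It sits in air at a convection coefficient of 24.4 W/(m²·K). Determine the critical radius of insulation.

For a cylinder r_cr = k/h = 0.398/24.4
r_cr = 16.3 mm; since the bare radius (58 mm) is above r_cr, any added insulation will reduce heat loss.

r_cr ≈ 16.3 mm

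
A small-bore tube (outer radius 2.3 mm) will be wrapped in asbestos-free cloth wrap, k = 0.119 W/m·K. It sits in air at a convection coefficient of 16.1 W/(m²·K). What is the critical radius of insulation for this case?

r_cr ≈ 7.39 mm

For a cylinder r_cr = k/h = 0.119/16.1
r_cr = 7.39 mm; since the bare radius (2.3 mm) is below r_cr, adding a thin layer of insulation will *increase* heat loss.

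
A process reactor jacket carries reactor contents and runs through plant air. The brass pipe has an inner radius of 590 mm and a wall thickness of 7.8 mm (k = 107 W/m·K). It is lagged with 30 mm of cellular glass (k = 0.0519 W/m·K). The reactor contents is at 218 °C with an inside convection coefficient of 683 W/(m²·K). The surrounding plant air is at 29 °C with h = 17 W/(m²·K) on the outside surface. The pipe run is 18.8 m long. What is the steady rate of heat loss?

Treating each annulus and film as a series resistance:
R_inner film = 1/(h_i·2πr₁L) = 1/(683×2π×0.59×18.8) = 2.101×10^-5 K/W
R_brass pipe wall = ln(597.8/590)/(2π×107×18.8) = 1.039×10^-6 K/W
R_cellular glass = ln(627.8/597.8)/(2π×0.0519×18.8) = 0.007987 K/W
R_outer film = 1/(h_o·2πr_oL) = 1/(17×2π×0.6278×18.8) = 7.932×10^-4 K/W
R_total = 0.008802 K/W
Q = ΔT/R_total = 189/0.008802

Q ≈ 21500 W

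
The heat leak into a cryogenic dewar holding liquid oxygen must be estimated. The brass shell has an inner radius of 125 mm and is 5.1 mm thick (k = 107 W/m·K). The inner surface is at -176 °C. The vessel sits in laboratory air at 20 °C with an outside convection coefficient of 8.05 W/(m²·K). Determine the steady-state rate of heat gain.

Radial (spherical) resistances in series:
R_brass shell = (1/0.125 − 1/0.1301)/(4π×107) = 2.332×10^-4 K/W
R_outer film = 1/(h·4πr_o²) = 1/(8.05×4π×0.1301²) = 0.584 K/W
R_total = 0.5843 K/W
Q = ΔT/R_total = 196/0.5843

Q ≈ 335 W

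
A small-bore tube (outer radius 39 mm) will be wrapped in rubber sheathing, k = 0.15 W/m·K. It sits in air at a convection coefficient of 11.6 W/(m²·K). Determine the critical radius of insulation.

For a cylinder r_cr = k/h = 0.15/11.6
r_cr = 12.9 mm; since the bare radius (39 mm) is above r_cr, any added insulation will reduce heat loss.

r_cr ≈ 12.9 mm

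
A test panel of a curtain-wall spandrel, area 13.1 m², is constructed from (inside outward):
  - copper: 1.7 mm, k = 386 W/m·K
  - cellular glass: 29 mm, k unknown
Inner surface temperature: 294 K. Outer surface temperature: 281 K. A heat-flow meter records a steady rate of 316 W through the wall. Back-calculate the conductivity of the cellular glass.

Model the wall as resistances in series:
R_copper = L/(kA) = 0.0017/(386×13.1) = 3.362×10^-7 K/W
Sum of known resistances R_other = 3.362×10^-7 K/W
Total R = ΔT/Q = 13/316 = 0.04114 K/W
R_cellular glass = R_total − R_other = 0.04114 K/W
k = L/(R·A) = 0.029/(0.04114×13.1)

k ≈ 0.0538 W/(m·K)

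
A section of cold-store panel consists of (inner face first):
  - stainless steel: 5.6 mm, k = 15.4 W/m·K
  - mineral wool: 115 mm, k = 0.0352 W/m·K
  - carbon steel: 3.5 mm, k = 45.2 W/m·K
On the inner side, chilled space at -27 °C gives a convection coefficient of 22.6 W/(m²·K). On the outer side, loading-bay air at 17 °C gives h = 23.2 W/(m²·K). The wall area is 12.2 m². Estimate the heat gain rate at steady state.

Q ≈ 160 W

Model the wall as resistances in series:
R_inner film = 1/(h_i·A) = 1/(22.6×12.2) = 0.003627 K/W
R_stainless steel = L/(kA) = 0.0056/(15.4×12.2) = 2.981×10^-5 K/W
R_mineral wool = L/(kA) = 0.115/(0.0352×12.2) = 0.2678 K/W
R_carbon steel = L/(kA) = 0.0035/(45.2×12.2) = 6.347×10^-6 K/W
R_outer film = 1/(h_o·A) = 1/(23.2×12.2) = 0.003533 K/W
R_total = 0.275 K/W
Q = ΔT / R_total = 44 / 0.275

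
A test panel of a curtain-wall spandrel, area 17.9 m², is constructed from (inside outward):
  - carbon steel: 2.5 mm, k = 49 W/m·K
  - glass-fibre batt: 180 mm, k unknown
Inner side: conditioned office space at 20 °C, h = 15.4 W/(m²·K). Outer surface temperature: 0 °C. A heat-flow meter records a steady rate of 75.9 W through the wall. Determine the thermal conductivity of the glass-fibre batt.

k ≈ 0.0387 W/(m·K)

Series thermal resistances:
R_inner film = 1/(h_i·A) = 1/(15.4×17.9) = 0.003628 K/W
R_carbon steel = L/(kA) = 0.0025/(49×17.9) = 2.85×10^-6 K/W
Sum of known resistances R_other = 0.003631 K/W
Total R = ΔT/Q = 20/75.9 = 0.2635 K/W
R_glass-fibre batt = R_total − R_other = 0.2599 K/W
k = L/(R·A) = 0.18/(0.2599×17.9)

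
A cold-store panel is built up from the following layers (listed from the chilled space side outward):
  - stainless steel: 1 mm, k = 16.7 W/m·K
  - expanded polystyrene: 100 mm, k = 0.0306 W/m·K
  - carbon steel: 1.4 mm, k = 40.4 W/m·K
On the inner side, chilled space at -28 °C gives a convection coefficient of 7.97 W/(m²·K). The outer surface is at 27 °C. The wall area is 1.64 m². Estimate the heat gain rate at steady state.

Treating each layer as a thermal resistance in series:
R_inner film = 1/(h_i·A) = 1/(7.97×1.64) = 0.07651 K/W
R_stainless steel = L/(kA) = 0.001/(16.7×1.64) = 3.651×10^-5 K/W
R_expanded polystyrene = L/(kA) = 0.1/(0.0306×1.64) = 1.993 K/W
R_carbon steel = L/(kA) = 0.0014/(40.4×1.64) = 2.113×10^-5 K/W
R_total = 2.069 K/W
Q = ΔT / R_total = 55 / 2.069

Q ≈ 26.6 W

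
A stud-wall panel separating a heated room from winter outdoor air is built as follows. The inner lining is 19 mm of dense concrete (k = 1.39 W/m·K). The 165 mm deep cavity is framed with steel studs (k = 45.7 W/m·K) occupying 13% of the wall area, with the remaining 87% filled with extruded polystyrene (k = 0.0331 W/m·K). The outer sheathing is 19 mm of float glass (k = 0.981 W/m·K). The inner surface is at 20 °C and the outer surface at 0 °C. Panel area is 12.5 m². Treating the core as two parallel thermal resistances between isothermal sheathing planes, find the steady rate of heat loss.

Q ≈ 4120 W

Sheathing layers in series; stud and cavity paths in parallel between them.
R_inner = 0.019/(1.39×12.5) = 0.001094 K/W
R_stud  = 0.165/(45.7×0.13×12.5) = 0.002222 K/W
R_cav   = 0.165/(0.0331×0.87×12.5) = 0.4584 K/W
1/R_core = 1/R_stud + 1/R_cav → R_core = 0.002211 K/W
R_outer = 0.019/(0.981×12.5) = 0.001549 K/W
R_total = 0.004854 K/W
Q = ΔT/R_total = 20/0.004854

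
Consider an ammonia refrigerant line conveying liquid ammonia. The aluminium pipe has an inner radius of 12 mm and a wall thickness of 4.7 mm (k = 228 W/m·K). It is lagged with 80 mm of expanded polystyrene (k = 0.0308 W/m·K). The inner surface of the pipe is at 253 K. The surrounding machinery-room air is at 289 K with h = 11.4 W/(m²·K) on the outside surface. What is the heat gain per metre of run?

For a radial system each layer contributes R = ln(r_out/r_in)/(2πkL); films add R = 1/(hA).
R_aluminium pipe wall = ln(16.7/12)/(2π×228×1) = 2.307×10^-4 K/W
R_expanded polystyrene = ln(96.7/16.7)/(2π×0.0308×1) = 9.075 K/W
R_outer film = 1/(h_o·2πr_oL) = 1/(11.4×2π×0.0967×1) = 0.1444 K/W
R_total = 9.22 K/W
Q = ΔT/R_total = 36/9.22

q′ ≈ 3.9 W/m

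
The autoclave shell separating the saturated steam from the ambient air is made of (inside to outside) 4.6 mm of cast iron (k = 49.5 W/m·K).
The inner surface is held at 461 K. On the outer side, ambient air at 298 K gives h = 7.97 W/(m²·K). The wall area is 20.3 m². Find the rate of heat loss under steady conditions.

Series thermal resistances:
R_cast iron = L/(kA) = 0.0046/(49.5×20.3) = 4.578×10^-6 K/W
R_outer film = 1/(h_o·A) = 1/(7.97×20.3) = 0.006181 K/W
R_total = 0.006185 K/W
Q = ΔT / R_total = 163 / 0.006185

Q ≈ 26400 W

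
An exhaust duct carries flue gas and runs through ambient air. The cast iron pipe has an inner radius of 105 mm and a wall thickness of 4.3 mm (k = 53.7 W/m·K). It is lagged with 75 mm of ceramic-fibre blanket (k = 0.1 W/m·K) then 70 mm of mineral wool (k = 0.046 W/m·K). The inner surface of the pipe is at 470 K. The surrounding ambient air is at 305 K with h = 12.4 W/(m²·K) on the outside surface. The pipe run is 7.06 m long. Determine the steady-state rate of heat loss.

Q ≈ 584 W

Radial resistances (cylindrical: R_cond = ln(r_o/r_i)/(2πkL), R_conv = 1/(h·2πrL)):
R_cast iron pipe wall = ln(109.3/105)/(2π×53.7×7.06) = 1.685×10^-5 K/W
R_ceramic-fibre blanket = ln(184.3/109.3)/(2π×0.1×7.06) = 0.1178 K/W
R_mineral wool = ln(254.3/184.3)/(2π×0.046×7.06) = 0.1578 K/W
R_outer film = 1/(h_o·2πr_oL) = 1/(12.4×2π×0.2543×7.06) = 0.007149 K/W
R_total = 0.2827 K/W
Q = ΔT/R_total = 165/0.2827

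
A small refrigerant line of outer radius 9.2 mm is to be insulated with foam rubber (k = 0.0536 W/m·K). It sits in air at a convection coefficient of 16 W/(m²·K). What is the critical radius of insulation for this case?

For a cylinder r_cr = k/h = 0.0536/16
r_cr = 3.35 mm; since the bare radius (9.2 mm) is above r_cr, any added insulation will reduce heat loss.

r_cr ≈ 3.35 mm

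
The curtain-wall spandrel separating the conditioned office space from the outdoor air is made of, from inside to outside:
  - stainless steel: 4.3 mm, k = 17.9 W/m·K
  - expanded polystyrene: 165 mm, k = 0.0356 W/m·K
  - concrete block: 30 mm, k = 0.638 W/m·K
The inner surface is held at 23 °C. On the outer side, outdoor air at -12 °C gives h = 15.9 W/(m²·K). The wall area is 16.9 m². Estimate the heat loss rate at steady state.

Series thermal resistances:
R_stainless steel = L/(kA) = 0.0043/(17.9×16.9) = 1.421×10^-5 K/W
R_expanded polystyrene = L/(kA) = 0.165/(0.0356×16.9) = 0.2743 K/W
R_concrete block = L/(kA) = 0.03/(0.638×16.9) = 0.002782 K/W
R_outer film = 1/(h_o·A) = 1/(15.9×16.9) = 0.003721 K/W
R_total = 0.2808 K/W
Q = ΔT / R_total = 35 / 0.2808

Q ≈ 125 W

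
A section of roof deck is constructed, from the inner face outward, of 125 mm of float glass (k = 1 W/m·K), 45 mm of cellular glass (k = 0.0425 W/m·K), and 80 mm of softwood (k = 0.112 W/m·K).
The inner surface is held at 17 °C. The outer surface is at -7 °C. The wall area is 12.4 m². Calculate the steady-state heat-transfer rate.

Q ≈ 157 W

Series thermal resistances:
R_float glass = L/(kA) = 0.125/(1×12.4) = 0.01008 K/W
R_cellular glass = L/(kA) = 0.045/(0.0425×12.4) = 0.08539 K/W
R_softwood = L/(kA) = 0.08/(0.112×12.4) = 0.0576 K/W
R_total = 0.1531 K/W
Q = ΔT / R_total = 24 / 0.1531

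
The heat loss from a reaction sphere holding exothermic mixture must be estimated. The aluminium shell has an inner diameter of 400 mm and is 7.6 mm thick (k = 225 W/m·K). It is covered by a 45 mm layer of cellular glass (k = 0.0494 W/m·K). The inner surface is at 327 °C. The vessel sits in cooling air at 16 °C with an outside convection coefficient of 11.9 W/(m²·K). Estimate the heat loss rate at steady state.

Each spherical layer contributes R = (1/r_i − 1/r_o)/(4πk):
R_aluminium shell = (1/0.2 − 1/0.2076)/(4π×225) = 6.474×10^-5 K/W
R_cellular glass = (1/0.2076 − 1/0.2526)/(4π×0.0494) = 1.382 K/W
R_outer film = 1/(h·4πr_o²) = 1/(11.9×4π×0.2526²) = 0.1048 K/W
R_total = 1.487 K/W
Q = ΔT/R_total = 311/1.487

Q ≈ 209 W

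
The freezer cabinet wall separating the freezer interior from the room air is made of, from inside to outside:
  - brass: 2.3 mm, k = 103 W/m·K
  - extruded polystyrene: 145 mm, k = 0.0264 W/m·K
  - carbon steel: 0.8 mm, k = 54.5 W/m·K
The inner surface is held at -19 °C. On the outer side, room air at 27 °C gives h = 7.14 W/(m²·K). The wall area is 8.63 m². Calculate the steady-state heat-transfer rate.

Using the resistance-network approach (series):
R_brass = L/(kA) = 0.0023/(103×8.63) = 2.587×10^-6 K/W
R_extruded polystyrene = L/(kA) = 0.145/(0.0264×8.63) = 0.6364 K/W
R_carbon steel = L/(kA) = 0.0008/(54.5×8.63) = 1.701×10^-6 K/W
R_outer film = 1/(h_o·A) = 1/(7.14×8.63) = 0.01623 K/W
R_total = 0.6527 K/W
Q = ΔT / R_total = 46 / 0.6527

Q ≈ 70.5 W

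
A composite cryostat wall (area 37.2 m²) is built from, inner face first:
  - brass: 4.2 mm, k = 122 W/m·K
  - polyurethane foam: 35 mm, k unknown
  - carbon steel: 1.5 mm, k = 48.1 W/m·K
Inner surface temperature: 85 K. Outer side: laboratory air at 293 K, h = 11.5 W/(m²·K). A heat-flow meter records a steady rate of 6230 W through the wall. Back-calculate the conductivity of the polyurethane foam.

Treating each layer as a thermal resistance in series:
R_brass = L/(kA) = 0.0042/(122×37.2) = 9.254×10^-7 K/W
R_carbon steel = L/(kA) = 0.0015/(48.1×37.2) = 8.383×10^-7 K/W
R_outer film = 1/(h_o·A) = 1/(11.5×37.2) = 0.002338 K/W
Sum of known resistances R_other = 0.002339 K/W
Total R = ΔT/Q = 208/6230 = 0.03339 K/W
R_polyurethane foam = R_total − R_other = 0.03105 K/W
k = L/(R·A) = 0.035/(0.03105×37.2)

k ≈ 0.0303 W/(m·K)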